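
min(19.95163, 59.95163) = 19.95163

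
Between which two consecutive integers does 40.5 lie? 40 and 41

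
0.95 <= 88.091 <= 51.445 False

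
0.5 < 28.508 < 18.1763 False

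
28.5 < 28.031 False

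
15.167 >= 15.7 False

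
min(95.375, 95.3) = 95.3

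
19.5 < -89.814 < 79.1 False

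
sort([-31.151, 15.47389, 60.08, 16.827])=[-31.151, 15.47389, 16.827, 60.08]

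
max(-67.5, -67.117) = -67.117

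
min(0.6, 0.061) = 0.061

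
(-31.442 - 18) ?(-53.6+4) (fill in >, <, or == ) >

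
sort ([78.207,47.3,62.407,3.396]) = [3.396,47.3,62.407,78.207]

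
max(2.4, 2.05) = 2.4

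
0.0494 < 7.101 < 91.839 True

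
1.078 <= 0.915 False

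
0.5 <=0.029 False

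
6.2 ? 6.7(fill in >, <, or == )<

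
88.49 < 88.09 False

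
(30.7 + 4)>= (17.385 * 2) False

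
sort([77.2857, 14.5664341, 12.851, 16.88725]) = [12.851, 14.5664341, 16.88725, 77.2857]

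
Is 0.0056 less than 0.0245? Yes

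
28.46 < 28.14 False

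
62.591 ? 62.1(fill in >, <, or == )>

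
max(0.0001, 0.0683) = 0.0683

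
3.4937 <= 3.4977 True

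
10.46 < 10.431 False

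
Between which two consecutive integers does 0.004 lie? 0 and 1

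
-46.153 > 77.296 False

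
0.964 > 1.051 False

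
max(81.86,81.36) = 81.86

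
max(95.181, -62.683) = 95.181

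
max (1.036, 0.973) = 1.036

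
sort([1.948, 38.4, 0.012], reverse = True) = [38.4, 1.948, 0.012]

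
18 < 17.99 False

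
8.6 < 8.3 False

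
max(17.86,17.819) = 17.86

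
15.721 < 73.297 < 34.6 False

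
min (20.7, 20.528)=20.528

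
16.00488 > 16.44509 False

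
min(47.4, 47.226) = 47.226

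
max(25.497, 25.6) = 25.6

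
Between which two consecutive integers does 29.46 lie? 29 and 30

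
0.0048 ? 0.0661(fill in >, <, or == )<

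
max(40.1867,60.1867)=60.1867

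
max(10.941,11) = 11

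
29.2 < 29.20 False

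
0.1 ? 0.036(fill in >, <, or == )>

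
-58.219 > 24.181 False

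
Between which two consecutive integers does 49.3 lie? 49 and 50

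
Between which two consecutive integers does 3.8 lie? 3 and 4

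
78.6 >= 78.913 False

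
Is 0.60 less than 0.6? No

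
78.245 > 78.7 False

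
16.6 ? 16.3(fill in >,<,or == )>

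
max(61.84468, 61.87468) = 61.87468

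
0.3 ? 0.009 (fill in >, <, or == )>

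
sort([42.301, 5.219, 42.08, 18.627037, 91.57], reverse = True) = [91.57, 42.301, 42.08, 18.627037, 5.219]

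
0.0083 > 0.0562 False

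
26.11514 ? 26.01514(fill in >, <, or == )>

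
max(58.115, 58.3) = 58.3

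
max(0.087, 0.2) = 0.2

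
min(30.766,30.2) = 30.2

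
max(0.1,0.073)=0.1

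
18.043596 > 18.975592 False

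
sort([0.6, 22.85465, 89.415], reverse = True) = [89.415, 22.85465, 0.6]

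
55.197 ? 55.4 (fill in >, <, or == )<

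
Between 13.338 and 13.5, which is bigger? 13.5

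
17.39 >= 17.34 True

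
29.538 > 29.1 True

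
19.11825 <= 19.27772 True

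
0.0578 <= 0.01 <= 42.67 False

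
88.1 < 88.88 True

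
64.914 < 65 True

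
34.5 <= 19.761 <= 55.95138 False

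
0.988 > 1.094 False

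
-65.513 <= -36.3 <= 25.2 True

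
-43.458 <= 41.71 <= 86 True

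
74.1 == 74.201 False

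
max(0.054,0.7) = 0.7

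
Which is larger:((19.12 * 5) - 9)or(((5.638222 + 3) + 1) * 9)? (((5.638222 + 3) + 1) * 9)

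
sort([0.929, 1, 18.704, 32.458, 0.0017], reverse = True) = [32.458, 18.704, 1, 0.929, 0.0017]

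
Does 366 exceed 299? Yes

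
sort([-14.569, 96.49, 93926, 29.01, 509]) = [-14.569, 29.01, 96.49, 509, 93926]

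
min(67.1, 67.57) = 67.1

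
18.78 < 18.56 False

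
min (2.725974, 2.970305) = 2.725974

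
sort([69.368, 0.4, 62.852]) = [0.4, 62.852, 69.368]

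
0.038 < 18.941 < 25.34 True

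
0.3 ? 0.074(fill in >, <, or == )>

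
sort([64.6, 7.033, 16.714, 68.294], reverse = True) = [68.294, 64.6, 16.714, 7.033]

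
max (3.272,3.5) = 3.5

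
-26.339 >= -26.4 True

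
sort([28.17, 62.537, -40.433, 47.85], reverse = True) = [62.537, 47.85, 28.17, -40.433]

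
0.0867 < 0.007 False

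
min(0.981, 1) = 0.981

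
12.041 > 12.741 False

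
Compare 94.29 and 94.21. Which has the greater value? 94.29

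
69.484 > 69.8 False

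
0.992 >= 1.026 False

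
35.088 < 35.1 True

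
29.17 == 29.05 False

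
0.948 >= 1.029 False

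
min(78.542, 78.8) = 78.542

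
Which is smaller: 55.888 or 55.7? 55.7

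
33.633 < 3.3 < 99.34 False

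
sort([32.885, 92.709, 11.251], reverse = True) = [92.709, 32.885, 11.251]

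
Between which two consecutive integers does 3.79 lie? 3 and 4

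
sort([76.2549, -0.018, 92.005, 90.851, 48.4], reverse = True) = [92.005, 90.851, 76.2549, 48.4, -0.018]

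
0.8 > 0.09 True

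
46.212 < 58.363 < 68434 True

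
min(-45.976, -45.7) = -45.976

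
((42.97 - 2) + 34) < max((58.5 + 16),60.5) False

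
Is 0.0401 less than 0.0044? No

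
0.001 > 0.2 False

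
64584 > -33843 True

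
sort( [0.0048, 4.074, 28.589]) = [0.0048, 4.074, 28.589]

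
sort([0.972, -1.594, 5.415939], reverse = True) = [5.415939, 0.972, -1.594]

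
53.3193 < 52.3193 False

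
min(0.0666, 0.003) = 0.003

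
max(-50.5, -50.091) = -50.091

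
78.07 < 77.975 False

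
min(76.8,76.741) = 76.741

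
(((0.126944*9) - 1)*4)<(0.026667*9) False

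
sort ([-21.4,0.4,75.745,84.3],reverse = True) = [84.3,75.745,0.4,-21.4]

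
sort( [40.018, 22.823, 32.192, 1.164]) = [1.164, 22.823, 32.192, 40.018]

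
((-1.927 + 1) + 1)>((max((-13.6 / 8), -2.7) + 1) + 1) False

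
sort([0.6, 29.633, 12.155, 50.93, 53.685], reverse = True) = [53.685, 50.93, 29.633, 12.155, 0.6]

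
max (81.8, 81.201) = 81.8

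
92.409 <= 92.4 False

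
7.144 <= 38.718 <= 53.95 True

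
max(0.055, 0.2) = 0.2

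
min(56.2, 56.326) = 56.2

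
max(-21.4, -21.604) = -21.4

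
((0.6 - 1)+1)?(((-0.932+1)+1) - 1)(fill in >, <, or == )>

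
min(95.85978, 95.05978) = 95.05978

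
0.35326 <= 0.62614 True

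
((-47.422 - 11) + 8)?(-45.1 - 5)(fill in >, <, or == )<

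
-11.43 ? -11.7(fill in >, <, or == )>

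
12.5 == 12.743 False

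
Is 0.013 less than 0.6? Yes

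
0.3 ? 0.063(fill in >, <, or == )>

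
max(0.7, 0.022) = 0.7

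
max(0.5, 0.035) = 0.5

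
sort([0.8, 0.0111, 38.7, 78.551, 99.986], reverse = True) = [99.986, 78.551, 38.7, 0.8, 0.0111]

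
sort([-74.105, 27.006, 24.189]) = [-74.105, 24.189, 27.006]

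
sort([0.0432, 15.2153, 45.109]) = [0.0432, 15.2153, 45.109]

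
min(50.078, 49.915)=49.915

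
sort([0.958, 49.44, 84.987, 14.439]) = [0.958, 14.439, 49.44, 84.987]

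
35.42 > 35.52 False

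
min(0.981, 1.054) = 0.981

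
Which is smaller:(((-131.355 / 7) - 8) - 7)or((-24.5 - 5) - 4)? (((-131.355 / 7) - 8) - 7)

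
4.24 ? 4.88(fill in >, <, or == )<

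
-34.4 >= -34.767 True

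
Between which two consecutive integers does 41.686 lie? 41 and 42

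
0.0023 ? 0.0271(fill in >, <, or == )<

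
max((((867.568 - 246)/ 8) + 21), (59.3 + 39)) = 98.696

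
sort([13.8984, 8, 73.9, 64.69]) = [8, 13.8984, 64.69, 73.9]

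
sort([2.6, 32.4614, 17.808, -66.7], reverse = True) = [32.4614, 17.808, 2.6, -66.7]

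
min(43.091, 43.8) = 43.091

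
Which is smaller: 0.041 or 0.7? 0.041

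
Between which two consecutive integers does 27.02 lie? 27 and 28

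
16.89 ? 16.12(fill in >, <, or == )>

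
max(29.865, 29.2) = 29.865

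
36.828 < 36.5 False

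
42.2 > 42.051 True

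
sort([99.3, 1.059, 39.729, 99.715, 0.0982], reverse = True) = [99.715, 99.3, 39.729, 1.059, 0.0982]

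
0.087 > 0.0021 True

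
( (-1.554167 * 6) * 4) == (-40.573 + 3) False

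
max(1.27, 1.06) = 1.27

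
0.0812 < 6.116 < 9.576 True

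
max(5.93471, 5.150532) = 5.93471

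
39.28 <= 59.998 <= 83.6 True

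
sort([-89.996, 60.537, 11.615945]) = [-89.996, 11.615945, 60.537]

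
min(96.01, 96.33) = 96.01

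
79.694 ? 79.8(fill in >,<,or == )<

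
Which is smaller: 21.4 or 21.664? 21.4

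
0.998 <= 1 True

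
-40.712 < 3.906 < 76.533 True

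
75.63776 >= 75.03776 True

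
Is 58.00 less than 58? No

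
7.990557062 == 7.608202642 False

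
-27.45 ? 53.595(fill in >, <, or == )<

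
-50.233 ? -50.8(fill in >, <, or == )>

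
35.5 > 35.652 False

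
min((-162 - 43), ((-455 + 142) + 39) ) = -274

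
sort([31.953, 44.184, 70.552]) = [31.953, 44.184, 70.552]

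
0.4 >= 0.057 True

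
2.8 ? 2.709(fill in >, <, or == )>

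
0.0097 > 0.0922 False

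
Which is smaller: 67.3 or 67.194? 67.194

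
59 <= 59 True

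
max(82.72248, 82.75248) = 82.75248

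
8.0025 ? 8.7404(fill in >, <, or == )<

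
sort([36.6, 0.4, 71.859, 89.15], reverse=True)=[89.15, 71.859, 36.6, 0.4]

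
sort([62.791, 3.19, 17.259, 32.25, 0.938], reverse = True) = [62.791, 32.25, 17.259, 3.19, 0.938]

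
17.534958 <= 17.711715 True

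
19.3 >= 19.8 False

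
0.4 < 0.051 False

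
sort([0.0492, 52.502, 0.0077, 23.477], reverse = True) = [52.502, 23.477, 0.0492, 0.0077]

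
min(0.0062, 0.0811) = 0.0062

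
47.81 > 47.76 True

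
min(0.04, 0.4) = 0.04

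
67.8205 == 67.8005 False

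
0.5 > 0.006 True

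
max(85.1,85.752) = 85.752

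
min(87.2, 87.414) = 87.2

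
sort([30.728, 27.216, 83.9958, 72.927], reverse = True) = [83.9958, 72.927, 30.728, 27.216]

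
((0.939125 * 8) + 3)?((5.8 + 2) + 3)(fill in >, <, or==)<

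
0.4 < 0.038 False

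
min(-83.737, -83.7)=-83.737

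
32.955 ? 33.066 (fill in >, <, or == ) <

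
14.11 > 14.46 False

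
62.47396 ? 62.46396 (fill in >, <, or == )>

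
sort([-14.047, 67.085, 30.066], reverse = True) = [67.085, 30.066, -14.047]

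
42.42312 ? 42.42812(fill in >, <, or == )<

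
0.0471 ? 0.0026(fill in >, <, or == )>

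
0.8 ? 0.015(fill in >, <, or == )>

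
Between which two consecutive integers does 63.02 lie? 63 and 64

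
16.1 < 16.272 True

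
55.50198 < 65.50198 True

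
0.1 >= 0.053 True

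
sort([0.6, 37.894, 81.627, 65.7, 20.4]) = [0.6, 20.4, 37.894, 65.7, 81.627]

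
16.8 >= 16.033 True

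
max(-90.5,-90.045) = -90.045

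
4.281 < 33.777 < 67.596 True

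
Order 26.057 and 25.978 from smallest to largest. 25.978, 26.057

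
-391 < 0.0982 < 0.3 True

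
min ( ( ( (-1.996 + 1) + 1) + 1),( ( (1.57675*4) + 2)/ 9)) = 0.923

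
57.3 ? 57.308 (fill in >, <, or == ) <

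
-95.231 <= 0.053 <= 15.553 True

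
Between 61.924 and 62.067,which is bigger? 62.067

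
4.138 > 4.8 False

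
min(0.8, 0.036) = 0.036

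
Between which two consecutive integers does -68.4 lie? -69 and -68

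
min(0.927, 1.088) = 0.927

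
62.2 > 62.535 False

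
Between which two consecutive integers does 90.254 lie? 90 and 91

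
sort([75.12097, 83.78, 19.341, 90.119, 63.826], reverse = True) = [90.119, 83.78, 75.12097, 63.826, 19.341]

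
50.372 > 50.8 False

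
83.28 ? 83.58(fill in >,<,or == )<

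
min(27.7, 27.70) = 27.7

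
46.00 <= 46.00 True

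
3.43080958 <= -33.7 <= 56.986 False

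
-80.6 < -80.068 True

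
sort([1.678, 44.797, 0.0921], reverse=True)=[44.797, 1.678, 0.0921]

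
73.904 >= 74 False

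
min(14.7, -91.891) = -91.891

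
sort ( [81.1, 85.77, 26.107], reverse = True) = [85.77, 81.1, 26.107]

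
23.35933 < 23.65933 True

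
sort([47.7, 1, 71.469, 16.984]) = [1, 16.984, 47.7, 71.469]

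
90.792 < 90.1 False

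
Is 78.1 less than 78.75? Yes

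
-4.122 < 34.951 True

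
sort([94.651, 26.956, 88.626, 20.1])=[20.1, 26.956, 88.626, 94.651]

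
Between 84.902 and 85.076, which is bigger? 85.076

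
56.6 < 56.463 False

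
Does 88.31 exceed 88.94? No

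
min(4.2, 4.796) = 4.2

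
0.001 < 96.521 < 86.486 False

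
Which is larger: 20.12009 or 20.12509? 20.12509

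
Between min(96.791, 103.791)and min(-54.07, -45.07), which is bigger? min(96.791, 103.791)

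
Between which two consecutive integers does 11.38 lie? 11 and 12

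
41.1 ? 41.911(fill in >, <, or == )<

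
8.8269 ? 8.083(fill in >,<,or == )>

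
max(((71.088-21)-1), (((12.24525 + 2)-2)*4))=49.088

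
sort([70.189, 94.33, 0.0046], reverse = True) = [94.33, 70.189, 0.0046]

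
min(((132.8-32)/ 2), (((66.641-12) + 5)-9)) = 50.4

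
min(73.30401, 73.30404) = 73.30401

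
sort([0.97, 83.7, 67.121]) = [0.97, 67.121, 83.7]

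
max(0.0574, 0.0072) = 0.0574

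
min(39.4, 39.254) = 39.254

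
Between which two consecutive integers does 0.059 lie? 0 and 1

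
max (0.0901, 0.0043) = 0.0901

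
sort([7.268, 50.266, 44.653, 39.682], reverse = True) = [50.266, 44.653, 39.682, 7.268]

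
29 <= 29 True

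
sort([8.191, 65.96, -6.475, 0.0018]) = [-6.475, 0.0018, 8.191, 65.96]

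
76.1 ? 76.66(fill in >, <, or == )<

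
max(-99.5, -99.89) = -99.5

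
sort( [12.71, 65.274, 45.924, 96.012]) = [12.71, 45.924, 65.274, 96.012]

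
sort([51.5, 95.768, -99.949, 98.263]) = [-99.949, 51.5, 95.768, 98.263]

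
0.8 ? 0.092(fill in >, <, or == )>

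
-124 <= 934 True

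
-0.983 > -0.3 False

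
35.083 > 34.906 True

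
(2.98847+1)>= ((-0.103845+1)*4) True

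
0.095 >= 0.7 False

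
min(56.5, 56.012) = 56.012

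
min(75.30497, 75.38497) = 75.30497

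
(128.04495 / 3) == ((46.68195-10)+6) False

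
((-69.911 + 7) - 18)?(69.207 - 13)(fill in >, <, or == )<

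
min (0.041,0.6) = 0.041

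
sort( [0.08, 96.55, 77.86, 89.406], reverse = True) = [96.55, 89.406, 77.86, 0.08]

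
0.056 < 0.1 True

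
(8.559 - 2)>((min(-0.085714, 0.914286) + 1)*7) True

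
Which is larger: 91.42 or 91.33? 91.42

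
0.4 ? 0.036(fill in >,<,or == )>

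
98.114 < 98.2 True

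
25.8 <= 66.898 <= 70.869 True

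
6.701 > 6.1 True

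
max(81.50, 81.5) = 81.5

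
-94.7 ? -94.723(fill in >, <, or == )>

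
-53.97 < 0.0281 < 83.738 True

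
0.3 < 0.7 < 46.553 True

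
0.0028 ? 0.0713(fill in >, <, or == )<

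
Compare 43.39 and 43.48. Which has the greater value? 43.48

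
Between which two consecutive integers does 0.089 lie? 0 and 1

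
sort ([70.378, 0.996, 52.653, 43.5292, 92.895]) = [0.996, 43.5292, 52.653, 70.378, 92.895]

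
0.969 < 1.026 True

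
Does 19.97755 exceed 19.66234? Yes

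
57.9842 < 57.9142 False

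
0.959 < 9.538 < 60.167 True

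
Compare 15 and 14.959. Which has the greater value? 15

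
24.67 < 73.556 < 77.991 True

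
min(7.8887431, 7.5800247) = 7.5800247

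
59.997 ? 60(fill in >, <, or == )<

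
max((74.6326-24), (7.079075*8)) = 56.6326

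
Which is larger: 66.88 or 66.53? 66.88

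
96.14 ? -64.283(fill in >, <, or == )>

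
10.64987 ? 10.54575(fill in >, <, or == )>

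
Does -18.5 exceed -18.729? Yes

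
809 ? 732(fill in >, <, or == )>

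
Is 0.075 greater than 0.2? No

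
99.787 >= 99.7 True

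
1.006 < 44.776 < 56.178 True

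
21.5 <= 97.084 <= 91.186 False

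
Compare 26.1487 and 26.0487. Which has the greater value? 26.1487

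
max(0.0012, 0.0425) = 0.0425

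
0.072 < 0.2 True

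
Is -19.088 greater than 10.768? No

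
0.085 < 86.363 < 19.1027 False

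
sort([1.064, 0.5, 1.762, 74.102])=[0.5, 1.064, 1.762, 74.102]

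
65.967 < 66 True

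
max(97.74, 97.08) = 97.74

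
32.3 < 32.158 False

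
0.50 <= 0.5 True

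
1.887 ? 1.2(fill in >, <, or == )>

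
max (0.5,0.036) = 0.5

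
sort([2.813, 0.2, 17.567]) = [0.2, 2.813, 17.567]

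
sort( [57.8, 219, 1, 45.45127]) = [1, 45.45127, 57.8, 219]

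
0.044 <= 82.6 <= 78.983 False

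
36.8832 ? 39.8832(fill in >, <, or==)<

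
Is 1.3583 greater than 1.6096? No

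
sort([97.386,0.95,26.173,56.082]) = [0.95,26.173,56.082,97.386]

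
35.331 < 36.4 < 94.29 True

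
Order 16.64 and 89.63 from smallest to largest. 16.64, 89.63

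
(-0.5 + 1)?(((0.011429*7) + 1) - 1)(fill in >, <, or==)>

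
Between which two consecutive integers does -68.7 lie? -69 and -68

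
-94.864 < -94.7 True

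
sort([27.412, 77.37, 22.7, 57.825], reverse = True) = [77.37, 57.825, 27.412, 22.7]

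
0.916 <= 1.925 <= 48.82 True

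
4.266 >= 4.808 False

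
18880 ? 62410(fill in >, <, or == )<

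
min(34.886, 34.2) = 34.2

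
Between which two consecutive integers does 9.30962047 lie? 9 and 10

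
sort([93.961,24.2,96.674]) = [24.2,93.961,96.674]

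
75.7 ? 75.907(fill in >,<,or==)<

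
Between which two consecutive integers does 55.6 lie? 55 and 56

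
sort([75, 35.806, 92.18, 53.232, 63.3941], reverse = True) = [92.18, 75, 63.3941, 53.232, 35.806]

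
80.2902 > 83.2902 False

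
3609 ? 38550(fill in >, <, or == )<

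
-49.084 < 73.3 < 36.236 False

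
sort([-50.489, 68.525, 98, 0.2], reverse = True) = [98, 68.525, 0.2, -50.489]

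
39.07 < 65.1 True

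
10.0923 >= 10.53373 False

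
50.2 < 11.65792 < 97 False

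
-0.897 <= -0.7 True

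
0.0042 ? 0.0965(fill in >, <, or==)<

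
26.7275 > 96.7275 False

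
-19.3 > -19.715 True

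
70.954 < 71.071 True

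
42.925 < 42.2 False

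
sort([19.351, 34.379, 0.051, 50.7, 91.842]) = [0.051, 19.351, 34.379, 50.7, 91.842]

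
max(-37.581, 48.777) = 48.777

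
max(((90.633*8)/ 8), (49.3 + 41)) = 90.633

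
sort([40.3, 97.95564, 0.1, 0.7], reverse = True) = [97.95564, 40.3, 0.7, 0.1]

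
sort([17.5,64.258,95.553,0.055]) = [0.055,17.5,64.258,95.553]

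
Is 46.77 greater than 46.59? Yes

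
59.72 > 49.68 True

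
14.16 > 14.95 False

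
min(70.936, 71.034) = 70.936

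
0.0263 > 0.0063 True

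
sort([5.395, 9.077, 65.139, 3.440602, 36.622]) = [3.440602, 5.395, 9.077, 36.622, 65.139]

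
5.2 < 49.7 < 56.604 True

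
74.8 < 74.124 False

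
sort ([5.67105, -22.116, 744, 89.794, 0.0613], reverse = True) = [744, 89.794, 5.67105, 0.0613, -22.116]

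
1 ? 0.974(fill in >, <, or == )>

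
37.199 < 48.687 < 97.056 True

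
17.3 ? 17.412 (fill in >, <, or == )<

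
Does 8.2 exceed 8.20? No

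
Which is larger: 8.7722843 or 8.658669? 8.7722843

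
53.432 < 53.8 True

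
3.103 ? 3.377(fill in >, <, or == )<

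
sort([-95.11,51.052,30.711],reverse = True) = [51.052,30.711,-95.11]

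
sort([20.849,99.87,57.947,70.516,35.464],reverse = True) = [99.87,70.516,57.947,35.464,20.849]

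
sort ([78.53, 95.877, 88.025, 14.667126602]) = [14.667126602, 78.53, 88.025, 95.877]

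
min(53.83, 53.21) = 53.21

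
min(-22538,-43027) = -43027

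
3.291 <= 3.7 True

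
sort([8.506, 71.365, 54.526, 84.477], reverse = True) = [84.477, 71.365, 54.526, 8.506]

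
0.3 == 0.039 False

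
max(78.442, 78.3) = 78.442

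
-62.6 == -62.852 False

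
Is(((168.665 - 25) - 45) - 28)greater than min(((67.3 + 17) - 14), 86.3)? Yes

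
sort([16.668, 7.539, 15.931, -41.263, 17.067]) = [-41.263, 7.539, 15.931, 16.668, 17.067]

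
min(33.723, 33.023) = 33.023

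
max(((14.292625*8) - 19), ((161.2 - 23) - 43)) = 95.341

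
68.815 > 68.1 True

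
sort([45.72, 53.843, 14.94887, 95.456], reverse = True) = [95.456, 53.843, 45.72, 14.94887]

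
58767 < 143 False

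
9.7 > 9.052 True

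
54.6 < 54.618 True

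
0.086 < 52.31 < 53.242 True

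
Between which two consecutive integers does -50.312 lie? -51 and -50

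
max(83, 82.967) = 83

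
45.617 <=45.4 False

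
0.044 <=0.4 True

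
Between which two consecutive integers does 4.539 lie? 4 and 5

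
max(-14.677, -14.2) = -14.2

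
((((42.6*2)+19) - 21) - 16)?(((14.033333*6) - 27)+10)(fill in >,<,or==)>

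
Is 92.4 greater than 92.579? No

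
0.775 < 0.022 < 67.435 False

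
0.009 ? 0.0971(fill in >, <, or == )<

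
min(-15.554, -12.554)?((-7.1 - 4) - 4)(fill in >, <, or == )<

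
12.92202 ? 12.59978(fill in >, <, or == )>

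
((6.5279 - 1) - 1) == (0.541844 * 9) False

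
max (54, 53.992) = 54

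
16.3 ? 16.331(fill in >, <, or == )<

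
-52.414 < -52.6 False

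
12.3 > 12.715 False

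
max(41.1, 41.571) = 41.571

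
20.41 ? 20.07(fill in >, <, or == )>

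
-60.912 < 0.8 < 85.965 True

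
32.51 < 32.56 True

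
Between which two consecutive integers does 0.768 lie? 0 and 1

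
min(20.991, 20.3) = 20.3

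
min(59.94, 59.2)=59.2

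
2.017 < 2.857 True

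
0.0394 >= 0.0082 True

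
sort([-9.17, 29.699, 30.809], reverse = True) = [30.809, 29.699, -9.17]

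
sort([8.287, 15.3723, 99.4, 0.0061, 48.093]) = [0.0061, 8.287, 15.3723, 48.093, 99.4]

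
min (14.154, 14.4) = 14.154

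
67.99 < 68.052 True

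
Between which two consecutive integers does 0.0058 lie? 0 and 1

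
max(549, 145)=549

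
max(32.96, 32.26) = 32.96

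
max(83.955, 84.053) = 84.053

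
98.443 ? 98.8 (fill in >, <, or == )<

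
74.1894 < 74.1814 False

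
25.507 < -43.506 False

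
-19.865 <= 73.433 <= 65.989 False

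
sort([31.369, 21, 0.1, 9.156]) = [0.1, 9.156, 21, 31.369]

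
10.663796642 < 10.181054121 False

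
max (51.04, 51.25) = 51.25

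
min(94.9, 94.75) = 94.75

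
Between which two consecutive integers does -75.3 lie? -76 and -75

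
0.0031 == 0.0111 False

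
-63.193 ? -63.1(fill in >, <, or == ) <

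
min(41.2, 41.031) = 41.031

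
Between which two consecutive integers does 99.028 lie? 99 and 100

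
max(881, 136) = 881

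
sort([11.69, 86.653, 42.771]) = [11.69, 42.771, 86.653]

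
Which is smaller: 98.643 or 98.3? 98.3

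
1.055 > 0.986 True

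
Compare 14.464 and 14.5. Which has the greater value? 14.5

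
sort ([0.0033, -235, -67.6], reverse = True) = [0.0033, -67.6, -235]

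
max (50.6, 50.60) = 50.60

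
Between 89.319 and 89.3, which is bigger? 89.319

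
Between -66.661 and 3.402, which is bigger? 3.402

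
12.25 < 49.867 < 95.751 True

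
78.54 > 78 True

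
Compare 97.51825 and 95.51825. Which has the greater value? 97.51825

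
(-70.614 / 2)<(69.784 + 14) True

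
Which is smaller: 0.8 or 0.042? 0.042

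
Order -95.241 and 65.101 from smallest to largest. -95.241, 65.101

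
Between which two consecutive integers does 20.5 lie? 20 and 21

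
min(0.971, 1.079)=0.971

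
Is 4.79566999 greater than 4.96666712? No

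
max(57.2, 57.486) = 57.486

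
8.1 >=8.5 False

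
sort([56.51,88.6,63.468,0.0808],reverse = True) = [88.6,63.468,56.51,0.0808]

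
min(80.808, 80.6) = 80.6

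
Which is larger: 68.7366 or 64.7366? 68.7366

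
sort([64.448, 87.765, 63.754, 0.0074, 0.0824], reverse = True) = [87.765, 64.448, 63.754, 0.0824, 0.0074]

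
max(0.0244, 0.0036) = 0.0244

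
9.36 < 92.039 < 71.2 False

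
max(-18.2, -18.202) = -18.2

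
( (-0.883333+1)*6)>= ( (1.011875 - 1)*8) True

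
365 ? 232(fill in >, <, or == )>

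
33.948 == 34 False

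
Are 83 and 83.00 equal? Yes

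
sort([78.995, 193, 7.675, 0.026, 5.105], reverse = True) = [193, 78.995, 7.675, 5.105, 0.026]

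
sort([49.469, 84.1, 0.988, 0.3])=[0.3, 0.988, 49.469, 84.1]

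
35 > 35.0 False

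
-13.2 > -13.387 True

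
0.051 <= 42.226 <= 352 True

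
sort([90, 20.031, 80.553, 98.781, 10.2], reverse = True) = [98.781, 90, 80.553, 20.031, 10.2]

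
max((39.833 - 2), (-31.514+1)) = 37.833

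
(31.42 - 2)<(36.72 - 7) True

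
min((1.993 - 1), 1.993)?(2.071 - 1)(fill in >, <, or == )<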